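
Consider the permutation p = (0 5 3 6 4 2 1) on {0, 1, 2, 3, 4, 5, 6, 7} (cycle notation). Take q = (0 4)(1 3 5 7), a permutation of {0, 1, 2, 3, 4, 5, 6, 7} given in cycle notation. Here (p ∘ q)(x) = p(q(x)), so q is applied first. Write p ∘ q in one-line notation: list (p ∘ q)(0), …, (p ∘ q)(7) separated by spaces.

2 6 1 3 5 7 4 0

(p ∘ q)(x) = p(q(x)). Computing each image: p(q(0)) = p(4) = 2, p(q(1)) = p(3) = 6, p(q(2)) = p(2) = 1, p(q(3)) = p(5) = 3, p(q(4)) = p(0) = 5, p(q(5)) = p(7) = 7, p(q(6)) = p(6) = 4, p(q(7)) = p(1) = 0.
Hence p ∘ q = [2 6 1 3 5 7 4 0].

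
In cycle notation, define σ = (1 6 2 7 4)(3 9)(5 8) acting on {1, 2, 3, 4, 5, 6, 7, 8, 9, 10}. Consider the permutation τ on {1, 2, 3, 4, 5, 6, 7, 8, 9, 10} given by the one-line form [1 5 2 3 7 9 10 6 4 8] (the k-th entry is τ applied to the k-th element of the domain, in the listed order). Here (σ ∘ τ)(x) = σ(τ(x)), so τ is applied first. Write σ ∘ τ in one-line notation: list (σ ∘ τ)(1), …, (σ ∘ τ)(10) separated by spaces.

(σ ∘ τ)(x) = σ(τ(x)). Computing each image: σ(τ(1)) = σ(1) = 6, σ(τ(2)) = σ(5) = 8, σ(τ(3)) = σ(2) = 7, σ(τ(4)) = σ(3) = 9, σ(τ(5)) = σ(7) = 4, σ(τ(6)) = σ(9) = 3, σ(τ(7)) = σ(10) = 10, σ(τ(8)) = σ(6) = 2, σ(τ(9)) = σ(4) = 1, σ(τ(10)) = σ(8) = 5.
Hence σ ∘ τ = [6 8 7 9 4 3 10 2 1 5].

6 8 7 9 4 3 10 2 1 5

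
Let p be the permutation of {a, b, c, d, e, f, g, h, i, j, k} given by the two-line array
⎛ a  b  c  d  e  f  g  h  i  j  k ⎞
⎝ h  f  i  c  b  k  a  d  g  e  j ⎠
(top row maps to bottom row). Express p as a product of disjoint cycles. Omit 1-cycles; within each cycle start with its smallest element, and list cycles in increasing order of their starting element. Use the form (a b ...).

(a h d c i g)(b f k j e)

Start at a and follow images: a → h → d → c → i → g → a, giving the cycle (a h d c i g).
Continuing from each remaining unvisited element yields (a h d c i g)(b f k j e).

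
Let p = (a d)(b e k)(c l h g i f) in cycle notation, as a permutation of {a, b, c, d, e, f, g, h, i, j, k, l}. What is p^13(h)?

h lies in the 6-cycle (c l h g i f).
Since the cycle has length 6, p^13 acts on it the same as p^1 (13 mod 6 = 1).
Advancing 1 step from h: h → g.

g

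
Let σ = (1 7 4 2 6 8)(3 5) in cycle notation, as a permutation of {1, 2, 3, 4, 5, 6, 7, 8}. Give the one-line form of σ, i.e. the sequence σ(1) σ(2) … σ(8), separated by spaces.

Image by image: 1→7, 2→6, 3→5, 4→2, 5→3, 6→8, 7→4, 8→1.
Listing these in domain order gives 7 6 5 2 3 8 4 1.

7 6 5 2 3 8 4 1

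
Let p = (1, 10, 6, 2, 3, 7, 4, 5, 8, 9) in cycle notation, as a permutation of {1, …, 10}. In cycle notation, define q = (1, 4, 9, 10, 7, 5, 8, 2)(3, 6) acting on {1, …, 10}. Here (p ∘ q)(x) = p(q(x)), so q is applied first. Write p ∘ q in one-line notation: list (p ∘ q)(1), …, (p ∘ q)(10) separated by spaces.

(p ∘ q)(x) = p(q(x)). Computing each image: p(q(1)) = p(4) = 5, p(q(2)) = p(1) = 10, p(q(3)) = p(6) = 2, p(q(4)) = p(9) = 1, p(q(5)) = p(8) = 9, p(q(6)) = p(3) = 7, p(q(7)) = p(5) = 8, p(q(8)) = p(2) = 3, p(q(9)) = p(10) = 6, p(q(10)) = p(7) = 4.
Hence p ∘ q = [5 10 2 1 9 7 8 3 6 4].

5 10 2 1 9 7 8 3 6 4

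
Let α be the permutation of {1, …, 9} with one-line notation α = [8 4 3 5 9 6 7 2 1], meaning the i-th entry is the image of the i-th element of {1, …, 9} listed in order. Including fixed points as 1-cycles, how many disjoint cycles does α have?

The cycle decomposition is (1, 8, 2, 4, 5, 9)(3)(6)(7), which has 4 cycles (counting 1-cycles).

4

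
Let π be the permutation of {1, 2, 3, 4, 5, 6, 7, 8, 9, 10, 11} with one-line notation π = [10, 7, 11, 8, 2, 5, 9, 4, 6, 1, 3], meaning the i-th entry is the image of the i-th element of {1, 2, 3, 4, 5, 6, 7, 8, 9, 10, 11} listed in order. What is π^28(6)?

Tracing 6 → 5 → … returns to 6 after 5 steps, so 6 lies in a 5-cycle (2, 7, 9, 6, 5).
Powers repeat with period 5 on this cycle, and 28 mod 5 = 3, so π^28(6) = π^3(6).
Advancing 3 steps from 6: 6 → 5 → 2 → 7.

7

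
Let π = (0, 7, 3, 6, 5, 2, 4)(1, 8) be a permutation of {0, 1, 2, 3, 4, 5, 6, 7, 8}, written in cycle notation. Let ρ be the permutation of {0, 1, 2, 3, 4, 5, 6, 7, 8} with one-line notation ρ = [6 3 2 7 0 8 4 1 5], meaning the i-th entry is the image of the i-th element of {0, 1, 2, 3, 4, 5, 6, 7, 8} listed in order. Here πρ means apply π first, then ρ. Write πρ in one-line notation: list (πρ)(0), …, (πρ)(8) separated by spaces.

1 5 0 4 6 2 8 7 3

(πρ)(x) = ρ(π(x)). Computing each image: ρ(π(0)) = ρ(7) = 1, ρ(π(1)) = ρ(8) = 5, ρ(π(2)) = ρ(4) = 0, ρ(π(3)) = ρ(6) = 4, ρ(π(4)) = ρ(0) = 6, ρ(π(5)) = ρ(2) = 2, ρ(π(6)) = ρ(5) = 8, ρ(π(7)) = ρ(3) = 7, ρ(π(8)) = ρ(1) = 3.
Hence πρ = [1 5 0 4 6 2 8 7 3].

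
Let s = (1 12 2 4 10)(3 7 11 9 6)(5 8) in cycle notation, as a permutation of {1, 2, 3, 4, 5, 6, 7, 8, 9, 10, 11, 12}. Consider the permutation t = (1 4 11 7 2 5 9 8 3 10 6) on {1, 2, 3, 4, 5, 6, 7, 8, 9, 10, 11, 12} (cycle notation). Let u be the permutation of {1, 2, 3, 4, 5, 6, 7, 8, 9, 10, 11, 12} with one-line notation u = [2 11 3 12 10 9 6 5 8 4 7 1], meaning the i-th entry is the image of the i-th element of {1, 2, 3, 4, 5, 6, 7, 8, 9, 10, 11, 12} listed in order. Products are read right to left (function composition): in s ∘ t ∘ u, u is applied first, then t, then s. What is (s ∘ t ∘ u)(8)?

6

Apply the permutations in order: u(8) = 5, then t(5) = 9, then s(9) = 6. So (s ∘ t ∘ u)(8) = 6.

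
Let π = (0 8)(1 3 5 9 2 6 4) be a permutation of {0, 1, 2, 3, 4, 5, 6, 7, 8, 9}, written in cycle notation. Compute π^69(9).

9 lies in the 7-cycle (1 3 5 9 2 6 4).
Since the cycle has length 7, π^69 acts on it the same as π^6 (69 mod 7 = 6).
Advancing 6 steps from 9: 9 → 2 → 6 → 4 → 1 → 3 → 5.

5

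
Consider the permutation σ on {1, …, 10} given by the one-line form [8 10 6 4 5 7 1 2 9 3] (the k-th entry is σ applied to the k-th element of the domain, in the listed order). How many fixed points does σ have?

The fixed points (elements with σ(x) = x) are {4, 5, 9}, so there are 3.

3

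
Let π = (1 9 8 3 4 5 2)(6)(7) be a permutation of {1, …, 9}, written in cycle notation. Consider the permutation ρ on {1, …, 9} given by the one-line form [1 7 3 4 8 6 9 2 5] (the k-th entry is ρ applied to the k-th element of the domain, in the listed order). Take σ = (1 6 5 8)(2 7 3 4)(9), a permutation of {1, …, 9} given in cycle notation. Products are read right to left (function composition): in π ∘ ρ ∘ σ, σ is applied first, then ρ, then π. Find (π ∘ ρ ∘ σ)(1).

6

Chase 1: σ(1) = 6; ρ(6) = 6; π(6) = 6. Hence (π ∘ ρ ∘ σ)(1) = 6.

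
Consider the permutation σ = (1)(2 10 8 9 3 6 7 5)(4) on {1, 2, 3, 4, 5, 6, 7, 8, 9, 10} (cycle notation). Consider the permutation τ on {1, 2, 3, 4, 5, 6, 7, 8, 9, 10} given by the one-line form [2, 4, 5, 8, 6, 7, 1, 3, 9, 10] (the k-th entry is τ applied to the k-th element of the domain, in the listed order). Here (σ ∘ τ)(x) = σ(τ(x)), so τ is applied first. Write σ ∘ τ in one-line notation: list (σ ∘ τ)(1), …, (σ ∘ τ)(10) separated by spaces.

10 4 2 9 7 5 1 6 3 8

(σ ∘ τ)(x) = σ(τ(x)). Computing each image: σ(τ(1)) = σ(2) = 10, σ(τ(2)) = σ(4) = 4, σ(τ(3)) = σ(5) = 2, σ(τ(4)) = σ(8) = 9, σ(τ(5)) = σ(6) = 7, σ(τ(6)) = σ(7) = 5, σ(τ(7)) = σ(1) = 1, σ(τ(8)) = σ(3) = 6, σ(τ(9)) = σ(9) = 3, σ(τ(10)) = σ(10) = 8.
Hence σ ∘ τ = [10 4 2 9 7 5 1 6 3 8].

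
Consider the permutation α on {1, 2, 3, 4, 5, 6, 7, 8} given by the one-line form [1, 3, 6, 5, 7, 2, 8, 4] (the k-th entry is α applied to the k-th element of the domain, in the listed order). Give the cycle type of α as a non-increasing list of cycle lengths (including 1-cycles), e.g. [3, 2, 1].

The disjoint cycles are (1)(2, 3, 6)(4, 5, 7, 8), with lengths 4, 3, 1 in non-increasing order.

[4, 3, 1]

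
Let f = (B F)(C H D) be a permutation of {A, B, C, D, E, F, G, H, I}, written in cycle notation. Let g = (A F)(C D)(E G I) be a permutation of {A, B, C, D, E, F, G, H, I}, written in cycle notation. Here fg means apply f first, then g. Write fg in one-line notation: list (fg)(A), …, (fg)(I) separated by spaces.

(fg)(x) = g(f(x)). Computing each image: g(f(A)) = g(A) = F, g(f(B)) = g(F) = A, g(f(C)) = g(H) = H, g(f(D)) = g(C) = D, g(f(E)) = g(E) = G, g(f(F)) = g(B) = B, g(f(G)) = g(G) = I, g(f(H)) = g(D) = C, g(f(I)) = g(I) = E.
Hence fg = [F A H D G B I C E].

F A H D G B I C E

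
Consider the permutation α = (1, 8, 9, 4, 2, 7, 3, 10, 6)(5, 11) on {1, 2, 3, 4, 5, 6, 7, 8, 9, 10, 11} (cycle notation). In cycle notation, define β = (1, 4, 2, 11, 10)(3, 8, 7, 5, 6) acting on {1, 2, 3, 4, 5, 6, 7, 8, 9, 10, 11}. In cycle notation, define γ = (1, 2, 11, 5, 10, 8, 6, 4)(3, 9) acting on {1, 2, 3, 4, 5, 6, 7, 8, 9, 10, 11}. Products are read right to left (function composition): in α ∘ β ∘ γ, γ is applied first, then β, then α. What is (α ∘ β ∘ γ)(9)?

9

Apply the permutations in order: γ(9) = 3, then β(3) = 8, then α(8) = 9. So (α ∘ β ∘ γ)(9) = 9.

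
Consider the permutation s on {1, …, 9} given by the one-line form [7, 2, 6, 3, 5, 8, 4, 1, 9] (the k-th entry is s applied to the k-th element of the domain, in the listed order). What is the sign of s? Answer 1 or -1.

In disjoint-cycle form the cycle lengths are 6, 1, 1, 1.
A cycle of length ℓ contributes ℓ−1 transpositions, so s is a product of 5 transpositions — odd.

-1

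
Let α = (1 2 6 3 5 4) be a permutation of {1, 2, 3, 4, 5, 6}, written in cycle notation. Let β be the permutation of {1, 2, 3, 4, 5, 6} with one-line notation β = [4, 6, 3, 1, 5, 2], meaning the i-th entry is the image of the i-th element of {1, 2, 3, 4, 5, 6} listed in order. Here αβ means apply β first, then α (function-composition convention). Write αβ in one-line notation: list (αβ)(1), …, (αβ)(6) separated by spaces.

1 3 5 2 4 6

(αβ)(x) = α(β(x)). Computing each image: α(β(1)) = α(4) = 1, α(β(2)) = α(6) = 3, α(β(3)) = α(3) = 5, α(β(4)) = α(1) = 2, α(β(5)) = α(5) = 4, α(β(6)) = α(2) = 6.
Hence αβ = [1 3 5 2 4 6].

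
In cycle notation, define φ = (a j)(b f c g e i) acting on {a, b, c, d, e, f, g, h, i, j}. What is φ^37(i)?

b

i lies in the 6-cycle (b f c g e i).
On a 6-cycle, φ^6 is the identity, so φ^37 = φ^1 there (37 ≡ 1 mod 6).
Advancing 1 step from i: i → b.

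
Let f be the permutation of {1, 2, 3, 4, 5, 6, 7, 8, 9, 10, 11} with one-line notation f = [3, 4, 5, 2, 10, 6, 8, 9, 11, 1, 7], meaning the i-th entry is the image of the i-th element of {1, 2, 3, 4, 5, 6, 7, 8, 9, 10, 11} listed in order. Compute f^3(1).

10

Tracing 1 → 3 → … returns to 1 after 4 steps, so 1 lies in a 4-cycle (1, 3, 5, 10).
Stepping 3 places around the cycle: 1 → 3 → 5 → 10.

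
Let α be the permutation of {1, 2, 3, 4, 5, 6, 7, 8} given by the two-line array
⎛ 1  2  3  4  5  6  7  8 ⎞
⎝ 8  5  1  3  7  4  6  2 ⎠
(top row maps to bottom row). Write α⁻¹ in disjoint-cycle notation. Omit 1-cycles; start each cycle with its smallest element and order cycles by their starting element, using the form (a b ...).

First write α in disjoint cycles: (1 8 2 5 7 6 4 3).
Reversing each cycle (and rotating so the smallest element leads) gives α⁻¹ = (1 3 4 6 7 5 2 8).

(1 3 4 6 7 5 2 8)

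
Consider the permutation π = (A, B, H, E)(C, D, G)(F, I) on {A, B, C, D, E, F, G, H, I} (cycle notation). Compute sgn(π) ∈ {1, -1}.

The cycle lengths are 4, 3, 2.
A cycle is odd iff its length is even; π has 2 even-length cycles, so sgn(π) = (−1)^2 and π is even.

1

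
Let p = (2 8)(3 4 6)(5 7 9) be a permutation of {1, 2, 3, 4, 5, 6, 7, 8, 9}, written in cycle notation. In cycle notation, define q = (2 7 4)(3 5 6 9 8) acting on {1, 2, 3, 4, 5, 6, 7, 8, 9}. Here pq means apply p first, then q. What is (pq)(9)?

6

First apply p: p(9) = 5, then q(5) = 6. Thus (pq)(9) = 6.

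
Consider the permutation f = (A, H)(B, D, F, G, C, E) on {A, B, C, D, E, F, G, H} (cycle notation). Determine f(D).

Within (B, D, F, G, C, E), D ↦ F.

F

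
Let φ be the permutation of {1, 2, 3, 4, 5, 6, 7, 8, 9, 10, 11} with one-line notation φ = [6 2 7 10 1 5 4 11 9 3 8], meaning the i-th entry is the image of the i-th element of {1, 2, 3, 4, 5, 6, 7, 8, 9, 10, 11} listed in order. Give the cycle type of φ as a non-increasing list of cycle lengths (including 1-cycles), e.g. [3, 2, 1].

[4, 3, 2, 1, 1]

The disjoint cycles are (1, 6, 5)(2)(3, 7, 4, 10)(8, 11)(9), with lengths 4, 3, 2, 1, 1 in non-increasing order.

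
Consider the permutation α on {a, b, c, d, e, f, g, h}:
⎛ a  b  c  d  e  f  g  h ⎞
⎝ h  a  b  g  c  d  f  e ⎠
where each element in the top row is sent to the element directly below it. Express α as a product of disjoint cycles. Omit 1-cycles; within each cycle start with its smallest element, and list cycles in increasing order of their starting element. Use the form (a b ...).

(a h e c b)(d g f)

From a: a → h → e → c → b → a, closing the cycle (a h e c b).
Repeating from the next unused element and collecting all non-trivial cycles gives (a h e c b)(d g f).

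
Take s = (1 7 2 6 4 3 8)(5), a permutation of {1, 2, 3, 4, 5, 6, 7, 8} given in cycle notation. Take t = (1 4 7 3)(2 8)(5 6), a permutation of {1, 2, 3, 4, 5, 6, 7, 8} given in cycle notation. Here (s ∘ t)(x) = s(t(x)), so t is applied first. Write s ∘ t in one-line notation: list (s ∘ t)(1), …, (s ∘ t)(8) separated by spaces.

(s ∘ t)(x) = s(t(x)). Computing each image: s(t(1)) = s(4) = 3, s(t(2)) = s(8) = 1, s(t(3)) = s(1) = 7, s(t(4)) = s(7) = 2, s(t(5)) = s(6) = 4, s(t(6)) = s(5) = 5, s(t(7)) = s(3) = 8, s(t(8)) = s(2) = 6.
Hence s ∘ t = [3 1 7 2 4 5 8 6].

3 1 7 2 4 5 8 6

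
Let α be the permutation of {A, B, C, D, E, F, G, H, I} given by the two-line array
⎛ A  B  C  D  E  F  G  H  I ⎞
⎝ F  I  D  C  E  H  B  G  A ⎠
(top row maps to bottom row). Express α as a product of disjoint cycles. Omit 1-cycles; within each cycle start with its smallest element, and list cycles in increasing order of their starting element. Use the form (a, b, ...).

(A, F, H, G, B, I)(C, D)

Start at A and follow images: A → F → H → G → B → I → A, giving the cycle (A, F, H, G, B, I).
Continuing from each remaining unvisited element yields (A, F, H, G, B, I)(C, D).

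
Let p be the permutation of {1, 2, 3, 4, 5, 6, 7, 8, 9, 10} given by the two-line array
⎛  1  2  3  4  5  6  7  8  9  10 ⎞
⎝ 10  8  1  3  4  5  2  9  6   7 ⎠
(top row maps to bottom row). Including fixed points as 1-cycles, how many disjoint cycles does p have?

1

The cycle decomposition is (1, 10, 7, 2, 8, 9, 6, 5, 4, 3), which has 1 cycle (counting 1-cycles).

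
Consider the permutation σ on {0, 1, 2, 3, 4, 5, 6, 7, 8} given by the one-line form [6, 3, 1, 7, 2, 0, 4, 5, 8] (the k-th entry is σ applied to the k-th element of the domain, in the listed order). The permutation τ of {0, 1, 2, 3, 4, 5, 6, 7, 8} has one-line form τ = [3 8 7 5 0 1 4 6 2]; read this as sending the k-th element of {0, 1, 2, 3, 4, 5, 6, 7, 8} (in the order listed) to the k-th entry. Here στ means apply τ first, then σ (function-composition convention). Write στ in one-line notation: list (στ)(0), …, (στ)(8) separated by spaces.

7 8 5 0 6 3 2 4 1

For each element, apply τ then σ: 0 → 3 → 7; 1 → 8 → 8; 2 → 7 → 5; 3 → 5 → 0; 4 → 0 → 6; 5 → 1 → 3; 6 → 4 → 2; 7 → 6 → 4; 8 → 2 → 1.
Collecting the images, στ = [7 8 5 0 6 3 2 4 1].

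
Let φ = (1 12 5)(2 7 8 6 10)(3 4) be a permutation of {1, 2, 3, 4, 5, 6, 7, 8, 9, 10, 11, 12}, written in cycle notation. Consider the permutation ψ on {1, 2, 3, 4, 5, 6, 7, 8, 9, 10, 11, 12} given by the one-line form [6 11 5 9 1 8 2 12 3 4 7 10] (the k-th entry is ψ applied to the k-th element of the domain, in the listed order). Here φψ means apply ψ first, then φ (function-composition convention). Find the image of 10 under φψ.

First apply ψ: ψ(10) = 4, then φ(4) = 3. Thus (φψ)(10) = 3.

3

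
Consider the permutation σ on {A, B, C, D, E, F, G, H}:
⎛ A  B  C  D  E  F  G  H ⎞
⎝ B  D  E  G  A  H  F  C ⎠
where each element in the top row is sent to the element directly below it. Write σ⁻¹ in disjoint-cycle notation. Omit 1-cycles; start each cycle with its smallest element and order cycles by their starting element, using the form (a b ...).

The cycle decomposition of σ is (A B D G F H C E).
The inverse reverses every cycle; in canonical form, σ⁻¹ = (A E C H F G D B).

(A E C H F G D B)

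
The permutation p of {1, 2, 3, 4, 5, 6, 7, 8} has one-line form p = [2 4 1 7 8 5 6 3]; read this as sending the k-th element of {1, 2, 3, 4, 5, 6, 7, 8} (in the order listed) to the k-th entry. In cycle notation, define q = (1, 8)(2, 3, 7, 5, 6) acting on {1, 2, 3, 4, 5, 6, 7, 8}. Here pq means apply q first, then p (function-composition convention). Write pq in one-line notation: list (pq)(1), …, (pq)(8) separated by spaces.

3 1 6 7 5 4 8 2

(pq)(x) = p(q(x)). Computing each image: p(q(1)) = p(8) = 3, p(q(2)) = p(3) = 1, p(q(3)) = p(7) = 6, p(q(4)) = p(4) = 7, p(q(5)) = p(6) = 5, p(q(6)) = p(2) = 4, p(q(7)) = p(5) = 8, p(q(8)) = p(1) = 2.
Hence pq = [3 1 6 7 5 4 8 2].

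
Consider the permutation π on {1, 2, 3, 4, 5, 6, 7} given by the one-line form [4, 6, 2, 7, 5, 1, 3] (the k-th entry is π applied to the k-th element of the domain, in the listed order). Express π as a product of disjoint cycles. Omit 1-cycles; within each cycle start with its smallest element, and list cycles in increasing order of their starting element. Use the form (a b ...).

Iterating π from 1 gives 1 → 4 → 7 → 3 → 2 → 6 → 1; that is the 6-cycle (1 4 7 3 2 6).
Continuing from each remaining unvisited element yields (1 4 7 3 2 6).

(1 4 7 3 2 6)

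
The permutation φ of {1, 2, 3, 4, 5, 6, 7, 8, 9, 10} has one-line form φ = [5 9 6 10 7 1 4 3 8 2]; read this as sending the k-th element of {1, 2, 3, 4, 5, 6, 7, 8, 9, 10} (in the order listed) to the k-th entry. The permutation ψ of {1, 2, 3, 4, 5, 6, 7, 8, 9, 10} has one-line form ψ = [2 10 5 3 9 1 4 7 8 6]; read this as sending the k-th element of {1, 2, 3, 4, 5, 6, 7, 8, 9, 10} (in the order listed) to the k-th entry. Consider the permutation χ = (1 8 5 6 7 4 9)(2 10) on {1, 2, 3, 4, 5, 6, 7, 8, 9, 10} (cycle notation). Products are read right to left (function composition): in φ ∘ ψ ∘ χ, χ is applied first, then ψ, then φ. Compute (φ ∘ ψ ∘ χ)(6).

10

(φ ∘ ψ ∘ χ)(6) = φ(ψ(χ(6))). χ(6) = 7, then ψ(7) = 4, then φ(4) = 10, so the result is 10.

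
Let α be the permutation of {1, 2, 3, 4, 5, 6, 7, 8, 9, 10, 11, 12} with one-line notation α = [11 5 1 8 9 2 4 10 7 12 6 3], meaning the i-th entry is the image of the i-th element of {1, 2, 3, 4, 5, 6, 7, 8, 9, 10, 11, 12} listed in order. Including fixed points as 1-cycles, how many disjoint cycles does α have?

The cycle decomposition is (1 11 6 2 5 9 7 4 8 10 12 3), which has 1 cycle (counting 1-cycles).

1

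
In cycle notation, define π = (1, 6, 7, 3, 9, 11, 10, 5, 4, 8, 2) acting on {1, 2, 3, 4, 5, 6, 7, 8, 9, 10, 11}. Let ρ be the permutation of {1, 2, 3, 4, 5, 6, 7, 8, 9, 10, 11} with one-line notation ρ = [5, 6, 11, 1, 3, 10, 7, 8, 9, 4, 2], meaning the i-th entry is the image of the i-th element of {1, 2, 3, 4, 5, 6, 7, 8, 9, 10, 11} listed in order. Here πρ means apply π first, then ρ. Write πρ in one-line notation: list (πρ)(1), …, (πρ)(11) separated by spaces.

10 5 9 8 1 7 11 6 2 3 4

For each element, apply π then ρ: 1 → 6 → 10; 2 → 1 → 5; 3 → 9 → 9; 4 → 8 → 8; 5 → 4 → 1; 6 → 7 → 7; 7 → 3 → 11; 8 → 2 → 6; 9 → 11 → 2; 10 → 5 → 3; 11 → 10 → 4.
Collecting the images, πρ = [10 5 9 8 1 7 11 6 2 3 4].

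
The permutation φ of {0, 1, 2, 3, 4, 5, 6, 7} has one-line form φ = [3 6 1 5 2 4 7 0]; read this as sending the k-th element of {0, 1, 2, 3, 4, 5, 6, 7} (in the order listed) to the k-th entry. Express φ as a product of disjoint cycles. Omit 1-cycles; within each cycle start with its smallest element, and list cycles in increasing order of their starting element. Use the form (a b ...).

Iterating φ from 0 gives 0 → 3 → 5 → 4 → 2 → 1 → 6 → 7 → 0; that is the 8-cycle (0 3 5 4 2 1 6 7).
Repeating from the next unused element and collecting all non-trivial cycles gives (0 3 5 4 2 1 6 7).

(0 3 5 4 2 1 6 7)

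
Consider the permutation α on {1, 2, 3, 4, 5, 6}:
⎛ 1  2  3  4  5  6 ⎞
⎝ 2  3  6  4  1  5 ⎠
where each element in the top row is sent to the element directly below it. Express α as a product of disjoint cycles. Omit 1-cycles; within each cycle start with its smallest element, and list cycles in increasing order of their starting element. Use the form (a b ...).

(1 2 3 6 5)

From 1: 1 → 2 → 3 → 6 → 5 → 1, closing the cycle (1 2 3 6 5).
Continuing from each remaining unvisited element yields (1 2 3 6 5).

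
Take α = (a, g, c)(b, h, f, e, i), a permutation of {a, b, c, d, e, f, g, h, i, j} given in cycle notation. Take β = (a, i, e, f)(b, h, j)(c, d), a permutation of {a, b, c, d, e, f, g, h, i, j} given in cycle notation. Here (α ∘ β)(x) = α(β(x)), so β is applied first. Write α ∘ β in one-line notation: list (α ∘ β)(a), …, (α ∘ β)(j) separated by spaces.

b f d a e g c j i h

(α ∘ β)(x) = α(β(x)). Computing each image: α(β(a)) = α(i) = b, α(β(b)) = α(h) = f, α(β(c)) = α(d) = d, α(β(d)) = α(c) = a, α(β(e)) = α(f) = e, α(β(f)) = α(a) = g, α(β(g)) = α(g) = c, α(β(h)) = α(j) = j, α(β(i)) = α(e) = i, α(β(j)) = α(b) = h.
Hence α ∘ β = [b f d a e g c j i h].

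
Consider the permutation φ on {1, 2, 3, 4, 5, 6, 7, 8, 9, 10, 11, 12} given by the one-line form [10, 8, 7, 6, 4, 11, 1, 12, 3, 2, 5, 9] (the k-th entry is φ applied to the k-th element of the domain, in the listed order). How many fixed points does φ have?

0

No element satisfies φ(x) = x, so there are 0 fixed points.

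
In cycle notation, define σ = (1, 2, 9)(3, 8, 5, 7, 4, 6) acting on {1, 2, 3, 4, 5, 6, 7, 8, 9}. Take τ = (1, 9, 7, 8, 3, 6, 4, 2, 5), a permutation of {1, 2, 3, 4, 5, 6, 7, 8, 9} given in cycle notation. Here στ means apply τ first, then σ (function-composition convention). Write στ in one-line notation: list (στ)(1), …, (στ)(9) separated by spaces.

1 7 3 9 2 6 5 8 4

(στ)(x) = σ(τ(x)). Computing each image: σ(τ(1)) = σ(9) = 1, σ(τ(2)) = σ(5) = 7, σ(τ(3)) = σ(6) = 3, σ(τ(4)) = σ(2) = 9, σ(τ(5)) = σ(1) = 2, σ(τ(6)) = σ(4) = 6, σ(τ(7)) = σ(8) = 5, σ(τ(8)) = σ(3) = 8, σ(τ(9)) = σ(7) = 4.
Hence στ = [1 7 3 9 2 6 5 8 4].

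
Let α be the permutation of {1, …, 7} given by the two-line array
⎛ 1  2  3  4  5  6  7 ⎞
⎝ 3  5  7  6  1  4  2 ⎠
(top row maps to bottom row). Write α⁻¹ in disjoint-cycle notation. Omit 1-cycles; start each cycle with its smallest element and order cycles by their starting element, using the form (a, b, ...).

The cycle decomposition of α is (1, 3, 7, 2, 5)(4, 6).
The inverse reverses every cycle; in canonical form, α⁻¹ = (1, 5, 2, 7, 3)(4, 6).

(1, 5, 2, 7, 3)(4, 6)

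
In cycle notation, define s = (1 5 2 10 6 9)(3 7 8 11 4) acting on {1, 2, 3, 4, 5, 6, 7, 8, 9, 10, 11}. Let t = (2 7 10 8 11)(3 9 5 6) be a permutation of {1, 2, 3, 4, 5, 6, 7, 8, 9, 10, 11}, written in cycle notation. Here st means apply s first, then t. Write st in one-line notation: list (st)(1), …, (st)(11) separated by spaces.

6 8 10 9 7 5 11 2 1 3 4

Chase each element through s then t: 1 → 5 → 6; 2 → 10 → 8; 3 → 7 → 10; 4 → 3 → 9; 5 → 2 → 7; 6 → 9 → 5; 7 → 8 → 11; 8 → 11 → 2; 9 → 1 → 1; 10 → 6 → 3; 11 → 4 → 4.
Collecting the images, st = [6 8 10 9 7 5 11 2 1 3 4].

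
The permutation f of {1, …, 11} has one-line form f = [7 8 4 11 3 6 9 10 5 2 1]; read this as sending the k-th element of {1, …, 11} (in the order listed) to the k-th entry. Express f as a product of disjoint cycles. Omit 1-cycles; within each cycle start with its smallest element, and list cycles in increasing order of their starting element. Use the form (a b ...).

From 1: 1 → 7 → 9 → 5 → 3 → 4 → 11 → 1, closing the cycle (1 7 9 5 3 4 11).
Continuing from each remaining unvisited element yields (1 7 9 5 3 4 11)(2 8 10).

(1 7 9 5 3 4 11)(2 8 10)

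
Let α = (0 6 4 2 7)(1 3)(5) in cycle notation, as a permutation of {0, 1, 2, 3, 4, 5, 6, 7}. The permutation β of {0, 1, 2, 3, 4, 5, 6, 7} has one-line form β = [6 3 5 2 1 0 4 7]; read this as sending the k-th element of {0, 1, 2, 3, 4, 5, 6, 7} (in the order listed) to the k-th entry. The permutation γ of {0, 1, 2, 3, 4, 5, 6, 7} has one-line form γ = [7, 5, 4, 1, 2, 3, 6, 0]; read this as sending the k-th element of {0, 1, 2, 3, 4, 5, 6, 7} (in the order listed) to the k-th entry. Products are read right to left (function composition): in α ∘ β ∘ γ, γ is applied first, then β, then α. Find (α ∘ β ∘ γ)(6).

(α ∘ β ∘ γ)(6) = α(β(γ(6))). γ(6) = 6, then β(6) = 4, then α(4) = 2, so the result is 2.

2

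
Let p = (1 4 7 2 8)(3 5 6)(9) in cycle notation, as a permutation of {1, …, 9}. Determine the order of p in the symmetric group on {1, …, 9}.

15

The cycle type of p is (5, 3, 1).
The order of p is the least common multiple of its cycle lengths: lcm(5, 3) = 15.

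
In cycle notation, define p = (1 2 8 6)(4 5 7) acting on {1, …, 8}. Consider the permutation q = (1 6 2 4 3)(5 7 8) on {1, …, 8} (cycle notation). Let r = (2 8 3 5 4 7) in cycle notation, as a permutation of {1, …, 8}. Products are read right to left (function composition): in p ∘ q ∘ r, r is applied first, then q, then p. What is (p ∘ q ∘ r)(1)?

1

(p ∘ q ∘ r)(1) = p(q(r(1))). r(1) = 1, then q(1) = 6, then p(6) = 1, so the result is 1.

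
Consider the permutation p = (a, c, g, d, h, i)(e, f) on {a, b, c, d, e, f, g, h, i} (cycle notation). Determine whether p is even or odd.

even

The cycle lengths are 6, 2, 1.
A cycle of length ℓ contributes ℓ−1 transpositions, so p is a product of 5 + 1 = 6 transpositions — even.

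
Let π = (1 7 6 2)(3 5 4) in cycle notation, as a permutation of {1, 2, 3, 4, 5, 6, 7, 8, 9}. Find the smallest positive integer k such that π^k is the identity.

12

The disjoint cycles have lengths 4, 3, 1, 1.
The order is lcm(4, 3) = 12.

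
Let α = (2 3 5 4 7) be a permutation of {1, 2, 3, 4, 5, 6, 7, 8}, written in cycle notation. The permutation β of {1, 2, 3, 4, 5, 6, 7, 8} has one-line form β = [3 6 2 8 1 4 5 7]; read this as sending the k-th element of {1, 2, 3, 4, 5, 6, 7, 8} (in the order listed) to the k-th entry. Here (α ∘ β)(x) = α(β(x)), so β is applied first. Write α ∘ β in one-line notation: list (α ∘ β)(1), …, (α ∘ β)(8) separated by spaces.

5 6 3 8 1 7 4 2

(α ∘ β)(x) = α(β(x)). Computing each image: α(β(1)) = α(3) = 5, α(β(2)) = α(6) = 6, α(β(3)) = α(2) = 3, α(β(4)) = α(8) = 8, α(β(5)) = α(1) = 1, α(β(6)) = α(4) = 7, α(β(7)) = α(5) = 4, α(β(8)) = α(7) = 2.
Hence α ∘ β = [5 6 3 8 1 7 4 2].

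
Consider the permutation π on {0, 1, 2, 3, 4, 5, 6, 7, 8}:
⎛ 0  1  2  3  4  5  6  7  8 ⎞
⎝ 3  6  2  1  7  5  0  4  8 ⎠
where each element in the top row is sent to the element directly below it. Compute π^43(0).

6

Tracing 0 → 3 → … returns to 0 after 4 steps, so 0 lies in a 4-cycle (0 3 1 6).
Since the cycle has length 4, π^43 acts on it the same as π^3 (43 mod 4 = 3).
Stepping 3 places around the cycle: 0 → 3 → 1 → 6.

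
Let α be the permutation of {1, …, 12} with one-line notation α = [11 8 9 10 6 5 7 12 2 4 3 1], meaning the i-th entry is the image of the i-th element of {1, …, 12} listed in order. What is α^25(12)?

9

Tracing 12 → 1 → … returns to 12 after 7 steps, so 12 lies in a 7-cycle (1, 11, 3, 9, 2, 8, 12).
On a 7-cycle, α^7 is the identity, so α^25 = α^4 there (25 ≡ 4 mod 7).
Advancing 4 steps from 12: 12 → 1 → 11 → 3 → 9.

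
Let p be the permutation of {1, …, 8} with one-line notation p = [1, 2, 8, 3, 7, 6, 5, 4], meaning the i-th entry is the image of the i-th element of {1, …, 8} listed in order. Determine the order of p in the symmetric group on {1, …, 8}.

The disjoint-cycle form of p has cycle lengths 3, 2, 1, 1, 1.
Since disjoint cycles commute, ord(p) = lcm(3, 2) = 6.

6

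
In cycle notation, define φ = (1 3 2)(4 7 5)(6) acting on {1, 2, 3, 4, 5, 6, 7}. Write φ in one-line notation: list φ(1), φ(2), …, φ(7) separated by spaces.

3 1 2 7 4 6 5

Reading each image from the cycles: 1↦3, 2↦1, 3↦2, 4↦7, 5↦4, 6↦6, 7↦5.
So the one-line form is 3 1 2 7 4 6 5.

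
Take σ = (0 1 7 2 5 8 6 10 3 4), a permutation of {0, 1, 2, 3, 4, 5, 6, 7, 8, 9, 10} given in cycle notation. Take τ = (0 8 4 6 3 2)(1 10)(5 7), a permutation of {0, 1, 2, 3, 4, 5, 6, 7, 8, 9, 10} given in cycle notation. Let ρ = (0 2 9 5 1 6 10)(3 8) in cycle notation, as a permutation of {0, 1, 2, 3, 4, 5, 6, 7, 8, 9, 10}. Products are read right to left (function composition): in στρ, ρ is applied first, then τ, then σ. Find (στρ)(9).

(στρ)(9) = σ(τ(ρ(9))). ρ(9) = 5, then τ(5) = 7, then σ(7) = 2, so the result is 2.

2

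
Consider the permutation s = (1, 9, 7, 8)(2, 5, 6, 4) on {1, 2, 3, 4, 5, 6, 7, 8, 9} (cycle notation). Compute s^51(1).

8

1 lies in the 4-cycle (1, 9, 7, 8).
Since the cycle has length 4, s^51 acts on it the same as s^3 (51 mod 4 = 3).
Advancing 3 steps from 1: 1 → 9 → 7 → 8.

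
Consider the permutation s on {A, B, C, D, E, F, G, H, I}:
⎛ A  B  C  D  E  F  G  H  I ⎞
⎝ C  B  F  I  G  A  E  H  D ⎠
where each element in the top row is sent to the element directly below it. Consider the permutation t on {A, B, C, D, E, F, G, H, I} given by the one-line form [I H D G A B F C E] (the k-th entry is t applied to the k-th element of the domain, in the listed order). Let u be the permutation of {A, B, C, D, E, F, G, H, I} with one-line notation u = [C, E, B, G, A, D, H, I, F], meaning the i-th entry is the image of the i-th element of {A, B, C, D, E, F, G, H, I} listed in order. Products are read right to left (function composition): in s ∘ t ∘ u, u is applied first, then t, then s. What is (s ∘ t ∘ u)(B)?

Apply the permutations in order: u(B) = E, then t(E) = A, then s(A) = C. So (s ∘ t ∘ u)(B) = C.

C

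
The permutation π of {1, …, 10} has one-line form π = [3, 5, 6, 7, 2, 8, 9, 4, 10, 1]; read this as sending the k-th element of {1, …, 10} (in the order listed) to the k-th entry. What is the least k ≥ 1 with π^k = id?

Decomposing into disjoint cycles gives cycle lengths 8, 2.
The order of π is the least common multiple of its cycle lengths: lcm(8, 2) = 8.

8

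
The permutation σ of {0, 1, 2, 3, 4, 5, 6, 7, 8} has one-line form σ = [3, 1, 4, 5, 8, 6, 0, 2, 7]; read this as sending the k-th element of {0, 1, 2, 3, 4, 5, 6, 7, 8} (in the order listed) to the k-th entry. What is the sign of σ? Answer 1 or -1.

1

In disjoint-cycle form the cycle lengths are 4, 4, 1.
A cycle of length ℓ contributes ℓ−1 transpositions, so σ is a product of 3 + 3 = 6 transpositions — even.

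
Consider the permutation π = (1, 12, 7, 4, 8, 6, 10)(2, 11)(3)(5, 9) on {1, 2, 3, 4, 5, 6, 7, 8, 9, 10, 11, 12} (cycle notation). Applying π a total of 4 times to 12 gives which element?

12 lies in the 7-cycle (1, 12, 7, 4, 8, 6, 10).
Stepping 4 places around the cycle: 12 → 7 → 4 → 8 → 6.

6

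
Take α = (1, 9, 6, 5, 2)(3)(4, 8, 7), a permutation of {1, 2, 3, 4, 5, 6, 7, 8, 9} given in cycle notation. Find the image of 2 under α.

1

In the cycle (1, 9, 6, 5, 2), 2 is followed by 1, so α(2) = 1.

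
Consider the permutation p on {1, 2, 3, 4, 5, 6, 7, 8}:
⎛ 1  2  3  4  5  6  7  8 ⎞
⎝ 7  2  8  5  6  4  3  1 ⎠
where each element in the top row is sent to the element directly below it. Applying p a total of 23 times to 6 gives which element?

5

Tracing 6 → 4 → … returns to 6 after 3 steps, so 6 lies in a 3-cycle (4 5 6).
Since the cycle has length 3, p^23 acts on it the same as p^2 (23 mod 3 = 2).
Advancing 2 steps from 6: 6 → 4 → 5.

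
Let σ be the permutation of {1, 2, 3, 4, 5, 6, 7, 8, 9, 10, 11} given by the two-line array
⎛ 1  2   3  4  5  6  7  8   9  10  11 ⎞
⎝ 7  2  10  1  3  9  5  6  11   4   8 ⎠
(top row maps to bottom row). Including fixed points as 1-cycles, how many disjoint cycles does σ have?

3

The cycle decomposition is (1 7 5 3 10 4)(2)(6 9 11 8), which has 3 cycles (counting 1-cycles).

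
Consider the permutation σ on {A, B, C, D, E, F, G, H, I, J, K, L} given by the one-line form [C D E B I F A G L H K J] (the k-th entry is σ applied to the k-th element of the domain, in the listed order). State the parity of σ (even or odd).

In disjoint-cycle form the cycle lengths are 8, 2, 1, 1.
A cycle of length ℓ contributes ℓ−1 transpositions, so σ is a product of 7 + 1 = 8 transpositions — even.

even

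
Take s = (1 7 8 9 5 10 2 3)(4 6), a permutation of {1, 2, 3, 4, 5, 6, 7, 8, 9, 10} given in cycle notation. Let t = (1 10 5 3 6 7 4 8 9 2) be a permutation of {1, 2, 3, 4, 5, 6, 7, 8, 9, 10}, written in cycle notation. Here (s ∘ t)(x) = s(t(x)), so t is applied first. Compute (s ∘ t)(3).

(s ∘ t)(3) = s(t(3)). t(3) = 6, then s(6) = 4. So (s ∘ t)(3) = 4.

4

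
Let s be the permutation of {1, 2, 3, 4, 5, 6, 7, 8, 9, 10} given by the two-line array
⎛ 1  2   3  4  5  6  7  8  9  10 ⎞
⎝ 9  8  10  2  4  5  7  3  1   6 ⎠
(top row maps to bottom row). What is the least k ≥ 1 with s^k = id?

14

Decomposing into disjoint cycles gives cycle lengths 7, 2, 1.
The order of s is the least common multiple of its cycle lengths: lcm(7, 2) = 14.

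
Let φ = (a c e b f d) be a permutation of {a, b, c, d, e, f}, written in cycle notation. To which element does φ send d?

a

Within (a c e b f d), d ↦ a.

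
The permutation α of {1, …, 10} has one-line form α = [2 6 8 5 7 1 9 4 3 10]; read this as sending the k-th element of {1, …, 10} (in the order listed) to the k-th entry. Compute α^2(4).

Tracing 4 → 5 → … returns to 4 after 6 steps, so 4 lies in a 6-cycle (3, 8, 4, 5, 7, 9).
Advancing 2 steps from 4: 4 → 5 → 7.

7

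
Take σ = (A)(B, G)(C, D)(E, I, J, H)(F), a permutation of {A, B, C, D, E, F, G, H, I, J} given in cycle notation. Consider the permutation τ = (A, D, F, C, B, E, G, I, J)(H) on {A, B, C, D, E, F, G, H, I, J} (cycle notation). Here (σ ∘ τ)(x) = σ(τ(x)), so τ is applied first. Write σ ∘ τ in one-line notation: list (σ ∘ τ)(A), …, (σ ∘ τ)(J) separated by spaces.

C I G F B D J E H A

Chase each element through τ then σ: A → D → C; B → E → I; C → B → G; D → F → F; E → G → B; F → C → D; G → I → J; H → H → E; I → J → H; J → A → A.
Collecting the images, σ ∘ τ = [C I G F B D J E H A].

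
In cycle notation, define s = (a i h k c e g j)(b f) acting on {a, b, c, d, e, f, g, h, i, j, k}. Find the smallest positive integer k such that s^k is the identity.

The disjoint cycles have lengths 8, 2, 1.
Since disjoint cycles commute, ord(s) = lcm(8, 2) = 8.

8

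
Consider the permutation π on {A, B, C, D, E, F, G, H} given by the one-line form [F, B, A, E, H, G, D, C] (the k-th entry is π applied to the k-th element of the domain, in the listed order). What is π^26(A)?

H

Tracing A → F → … returns to A after 7 steps, so A lies in a 7-cycle (A F G D E H C).
Since the cycle has length 7, π^26 acts on it the same as π^5 (26 mod 7 = 5).
Stepping 5 places around the cycle: A → F → G → D → E → H.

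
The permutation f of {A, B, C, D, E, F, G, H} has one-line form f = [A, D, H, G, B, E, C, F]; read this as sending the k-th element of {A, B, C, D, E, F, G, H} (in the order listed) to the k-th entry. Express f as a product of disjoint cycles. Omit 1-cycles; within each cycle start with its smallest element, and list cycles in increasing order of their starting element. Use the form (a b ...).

From B: B → D → G → C → H → F → E → B, closing the cycle (B D G C H F E).
Repeating from the next unused element and collecting all non-trivial cycles gives (B D G C H F E).

(B D G C H F E)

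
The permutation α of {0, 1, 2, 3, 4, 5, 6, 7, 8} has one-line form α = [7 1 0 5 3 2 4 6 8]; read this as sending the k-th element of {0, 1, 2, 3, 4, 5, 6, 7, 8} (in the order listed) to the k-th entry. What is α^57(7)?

6

Tracing 7 → 6 → … returns to 7 after 7 steps, so 7 lies in a 7-cycle (0, 7, 6, 4, 3, 5, 2).
On a 7-cycle, α^7 is the identity, so α^57 = α^1 there (57 ≡ 1 mod 7).
Stepping 1 place around the cycle: 7 → 6.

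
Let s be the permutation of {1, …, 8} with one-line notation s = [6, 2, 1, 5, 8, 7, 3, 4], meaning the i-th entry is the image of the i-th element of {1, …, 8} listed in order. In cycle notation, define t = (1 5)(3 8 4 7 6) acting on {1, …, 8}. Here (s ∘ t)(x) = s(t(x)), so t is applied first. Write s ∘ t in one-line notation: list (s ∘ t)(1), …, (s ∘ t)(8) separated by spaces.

Chase each element through t then s: 1 → 5 → 8; 2 → 2 → 2; 3 → 8 → 4; 4 → 7 → 3; 5 → 1 → 6; 6 → 3 → 1; 7 → 6 → 7; 8 → 4 → 5.
So s ∘ t in one-line form is 8 2 4 3 6 1 7 5.

8 2 4 3 6 1 7 5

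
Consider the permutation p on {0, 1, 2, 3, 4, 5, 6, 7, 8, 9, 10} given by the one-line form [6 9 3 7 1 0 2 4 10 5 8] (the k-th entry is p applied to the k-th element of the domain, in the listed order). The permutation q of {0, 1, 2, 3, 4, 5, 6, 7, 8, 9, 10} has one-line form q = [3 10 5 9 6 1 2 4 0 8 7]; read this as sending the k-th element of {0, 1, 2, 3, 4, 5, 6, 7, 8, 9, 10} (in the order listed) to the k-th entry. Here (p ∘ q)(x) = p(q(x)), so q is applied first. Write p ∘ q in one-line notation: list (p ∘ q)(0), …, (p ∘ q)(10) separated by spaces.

7 8 0 5 2 9 3 1 6 10 4

Chase each element through q then p: 0 → 3 → 7; 1 → 10 → 8; 2 → 5 → 0; 3 → 9 → 5; 4 → 6 → 2; 5 → 1 → 9; 6 → 2 → 3; 7 → 4 → 1; 8 → 0 → 6; 9 → 8 → 10; 10 → 7 → 4.
Collecting the images, p ∘ q = [7 8 0 5 2 9 3 1 6 10 4].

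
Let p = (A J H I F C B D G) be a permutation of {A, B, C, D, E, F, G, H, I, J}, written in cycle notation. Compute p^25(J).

J lies in the 9-cycle (A J H I F C B D G).
Powers repeat with period 9 on this cycle, and 25 mod 9 = 7, so p^25(J) = p^7(J).
Stepping 7 places around the cycle: J → H → I → F → C → B → D → G.

G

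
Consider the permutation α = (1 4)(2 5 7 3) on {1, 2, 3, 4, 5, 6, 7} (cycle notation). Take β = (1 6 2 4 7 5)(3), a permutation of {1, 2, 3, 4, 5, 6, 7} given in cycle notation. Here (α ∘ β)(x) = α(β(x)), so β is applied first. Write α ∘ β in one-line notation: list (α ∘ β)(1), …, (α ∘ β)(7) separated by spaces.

(α ∘ β)(x) = α(β(x)). Computing each image: α(β(1)) = α(6) = 6, α(β(2)) = α(4) = 1, α(β(3)) = α(3) = 2, α(β(4)) = α(7) = 3, α(β(5)) = α(1) = 4, α(β(6)) = α(2) = 5, α(β(7)) = α(5) = 7.
Hence α ∘ β = [6 1 2 3 4 5 7].

6 1 2 3 4 5 7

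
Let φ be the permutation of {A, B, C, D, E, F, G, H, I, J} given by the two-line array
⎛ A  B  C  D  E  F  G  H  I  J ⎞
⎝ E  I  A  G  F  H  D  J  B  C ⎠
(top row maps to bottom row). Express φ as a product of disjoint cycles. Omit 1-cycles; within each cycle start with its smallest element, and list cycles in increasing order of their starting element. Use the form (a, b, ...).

(A, E, F, H, J, C)(B, I)(D, G)

Iterating φ from A gives A → E → F → H → J → C → A; that is the 6-cycle (A, E, F, H, J, C).
Repeating from the next unused element and collecting all non-trivial cycles gives (A, E, F, H, J, C)(B, I)(D, G).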